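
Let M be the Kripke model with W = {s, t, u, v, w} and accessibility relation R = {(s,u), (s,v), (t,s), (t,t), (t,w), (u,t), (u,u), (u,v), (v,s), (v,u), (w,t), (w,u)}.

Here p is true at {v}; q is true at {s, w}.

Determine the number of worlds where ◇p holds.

s: successors {u, v}; p there: u:F, v:T. ✓
t: successors {s, t, w}; p there: s:F, t:F, w:F. ✗
u: successors {t, u, v}; p there: t:F, u:F, v:T. ✓
v: successors {s, u}; p there: s:F, u:F. ✗
w: successors {t, u}; p there: t:F, u:F. ✗
Satisfying worlds: {s, u}.

2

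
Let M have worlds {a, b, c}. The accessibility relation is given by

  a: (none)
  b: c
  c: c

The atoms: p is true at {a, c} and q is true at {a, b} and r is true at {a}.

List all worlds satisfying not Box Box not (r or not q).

{b, c}

a: Box Box not (r or not q) is T. ✗
b: Box Box not (r or not q) is F. ✓
c: Box Box not (r or not q) is F. ✓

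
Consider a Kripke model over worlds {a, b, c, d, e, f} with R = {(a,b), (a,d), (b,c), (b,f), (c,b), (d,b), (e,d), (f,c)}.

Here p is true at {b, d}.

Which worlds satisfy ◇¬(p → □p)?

{a, c, d}

a: successors {b, d}; ¬(p → □p) there: b:T, d:F. ✓
b: successors {c, f}; ¬(p → □p) there: c:F, f:F. ✗
c: successors {b}; ¬(p → □p) there: b:T. ✓
d: successors {b}; ¬(p → □p) there: b:T. ✓
e: successors {d}; ¬(p → □p) there: d:F. ✗
f: successors {c}; ¬(p → □p) there: c:F. ✗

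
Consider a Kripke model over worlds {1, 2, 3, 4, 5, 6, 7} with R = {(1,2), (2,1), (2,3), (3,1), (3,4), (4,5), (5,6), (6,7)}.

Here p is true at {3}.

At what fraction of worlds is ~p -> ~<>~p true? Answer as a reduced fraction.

2/7

1: ~p is T, ~<>~p is F. ✗
2: ~p is T, ~<>~p is F. ✗
3: ~p is F, ~<>~p is F. ✓
4: ~p is T, ~<>~p is F. ✗
5: ~p is T, ~<>~p is F. ✗
6: ~p is T, ~<>~p is F. ✗
7: ~p is T, ~<>~p is T. ✓
That's 2 of 7 worlds, so 2/7.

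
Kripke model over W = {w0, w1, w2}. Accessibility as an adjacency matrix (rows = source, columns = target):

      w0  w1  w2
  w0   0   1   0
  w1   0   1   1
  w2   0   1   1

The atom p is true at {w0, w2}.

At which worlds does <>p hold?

w0: successors {w1}; p there: w1:F. ✗
w1: successors {w1, w2}; p there: w1:F, w2:T. ✓
w2: successors {w1, w2}; p there: w1:F, w2:T. ✓

{w1, w2}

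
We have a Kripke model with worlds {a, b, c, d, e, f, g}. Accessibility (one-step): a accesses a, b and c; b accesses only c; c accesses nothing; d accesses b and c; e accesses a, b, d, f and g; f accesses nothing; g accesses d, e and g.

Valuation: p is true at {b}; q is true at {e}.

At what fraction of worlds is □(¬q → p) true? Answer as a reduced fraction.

a: successors {a, b, c}; ¬q → p there: a:F, b:T, c:F. ✗
b: successors {c}; ¬q → p there: c:F. ✗
c: no successors, so □(¬q → p) holds vacuously. ✓
d: successors {b, c}; ¬q → p there: b:T, c:F. ✗
e: successors {a, b, d, f, g}; ¬q → p there: a:F, b:T, d:F, f:F, g:F. ✗
f: no successors, so □(¬q → p) holds vacuously. ✓
g: successors {d, e, g}; ¬q → p there: d:F, e:T, g:F. ✗
That's 2 of 7 worlds, so 2/7.

2/7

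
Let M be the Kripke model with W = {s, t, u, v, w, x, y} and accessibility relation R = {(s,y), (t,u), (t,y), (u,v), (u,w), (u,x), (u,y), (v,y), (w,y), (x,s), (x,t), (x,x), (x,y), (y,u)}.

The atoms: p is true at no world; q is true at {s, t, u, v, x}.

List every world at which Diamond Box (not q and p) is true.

s: successors {y}; Box (not q and p) there: y:F. ✗
t: successors {u, y}; Box (not q and p) there: u:F, y:F. ✗
u: successors {v, w, x, y}; Box (not q and p) there: v:F, w:F, x:F, y:F. ✗
v: successors {y}; Box (not q and p) there: y:F. ✗
w: successors {y}; Box (not q and p) there: y:F. ✗
x: successors {s, t, x, y}; Box (not q and p) there: s:F, t:F, x:F, y:F. ✗
y: successors {u}; Box (not q and p) there: u:F. ✗

∅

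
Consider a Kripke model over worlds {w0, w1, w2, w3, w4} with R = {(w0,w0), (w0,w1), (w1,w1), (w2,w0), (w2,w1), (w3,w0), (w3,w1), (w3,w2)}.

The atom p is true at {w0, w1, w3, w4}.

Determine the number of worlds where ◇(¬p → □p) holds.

4

w0: successors {w0, w1}; ¬p → □p there: w0:T, w1:T. ✓
w1: successors {w1}; ¬p → □p there: w1:T. ✓
w2: successors {w0, w1}; ¬p → □p there: w0:T, w1:T. ✓
w3: successors {w0, w1, w2}; ¬p → □p there: w0:T, w1:T, w2:T. ✓
w4: no successors, so ◇(¬p → □p) fails. ✗
Satisfying worlds: {w0, w1, w2, w3}.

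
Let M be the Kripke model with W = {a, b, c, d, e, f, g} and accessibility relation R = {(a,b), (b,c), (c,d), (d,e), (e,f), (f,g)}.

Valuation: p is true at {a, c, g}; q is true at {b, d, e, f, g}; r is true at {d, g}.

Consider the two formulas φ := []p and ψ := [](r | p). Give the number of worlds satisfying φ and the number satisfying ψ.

3 and 4

For []p:
a: successors {b}; p there: b:F. ✗
b: successors {c}; p there: c:T. ✓
c: successors {d}; p there: d:F. ✗
d: successors {e}; p there: e:F. ✗
e: successors {f}; p there: f:F. ✗
f: successors {g}; p there: g:T. ✓
g: no successors, so []p holds vacuously. ✓
— 3 worlds.
For [](r | p):
a: successors {b}; r | p there: b:F. ✗
b: successors {c}; r | p there: c:T. ✓
c: successors {d}; r | p there: d:T. ✓
d: successors {e}; r | p there: e:F. ✗
e: successors {f}; r | p there: f:F. ✗
f: successors {g}; r | p there: g:T. ✓
g: no successors, so [](r | p) holds vacuously. ✓
— 4 worlds.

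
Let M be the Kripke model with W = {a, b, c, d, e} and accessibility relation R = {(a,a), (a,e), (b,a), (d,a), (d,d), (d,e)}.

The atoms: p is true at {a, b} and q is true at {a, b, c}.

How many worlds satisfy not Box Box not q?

3

a: Box Box not q is F. ✓
b: Box Box not q is F. ✓
c: Box Box not q is T. ✗
d: Box Box not q is F. ✓
e: Box Box not q is T. ✗
Satisfying worlds: {a, b, d}.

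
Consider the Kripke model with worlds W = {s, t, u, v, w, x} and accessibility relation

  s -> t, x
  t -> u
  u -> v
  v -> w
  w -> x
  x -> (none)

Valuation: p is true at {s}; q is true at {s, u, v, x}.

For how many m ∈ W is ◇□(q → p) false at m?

3

s: successors {t, x}; □(q → p) there: t:F, x:T. ✓
t: successors {u}; □(q → p) there: u:F. ✗
u: successors {v}; □(q → p) there: v:T. ✓
v: successors {w}; □(q → p) there: w:F. ✗
w: successors {x}; □(q → p) there: x:T. ✓
x: no successors, so ◇□(q → p) fails. ✗
Satisfying worlds: {s, u, w}.
So ◇□(q → p) fails at the other 3 worlds.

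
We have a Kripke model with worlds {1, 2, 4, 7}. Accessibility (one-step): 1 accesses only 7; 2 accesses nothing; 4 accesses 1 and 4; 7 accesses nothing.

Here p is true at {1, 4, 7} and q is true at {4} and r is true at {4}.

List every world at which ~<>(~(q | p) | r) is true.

1: <>(~(q | p) | r) is F. ✓
2: <>(~(q | p) | r) is F. ✓
4: <>(~(q | p) | r) is T. ✗
7: <>(~(q | p) | r) is F. ✓

{1, 2, 7}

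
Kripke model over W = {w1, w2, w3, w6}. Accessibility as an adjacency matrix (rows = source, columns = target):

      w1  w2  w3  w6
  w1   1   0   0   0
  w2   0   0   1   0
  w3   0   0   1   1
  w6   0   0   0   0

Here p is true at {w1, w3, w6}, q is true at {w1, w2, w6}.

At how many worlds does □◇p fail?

w1: successors {w1}; ◇p there: w1:T. ✓
w2: successors {w3}; ◇p there: w3:T. ✓
w3: successors {w3, w6}; ◇p there: w3:T, w6:F. ✗
w6: no successors, so □◇p holds vacuously. ✓
Satisfying worlds: {w1, w2, w6}.
So □◇p fails at the other 1 world.

1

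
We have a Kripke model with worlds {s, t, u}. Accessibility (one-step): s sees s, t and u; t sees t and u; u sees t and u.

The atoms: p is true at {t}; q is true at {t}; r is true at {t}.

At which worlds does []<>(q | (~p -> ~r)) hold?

{s, t, u}

s: successors {s, t, u}; <>(q | (~p -> ~r)) there: s:T, t:T, u:T. ✓
t: successors {t, u}; <>(q | (~p -> ~r)) there: t:T, u:T. ✓
u: successors {t, u}; <>(q | (~p -> ~r)) there: t:T, u:T. ✓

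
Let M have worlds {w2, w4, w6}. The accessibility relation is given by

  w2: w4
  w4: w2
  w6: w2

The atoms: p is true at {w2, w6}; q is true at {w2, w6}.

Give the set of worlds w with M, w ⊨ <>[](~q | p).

{w2, w4, w6}

w2: successors {w4}; [](~q | p) there: w4:T. ✓
w4: successors {w2}; [](~q | p) there: w2:T. ✓
w6: successors {w2}; [](~q | p) there: w2:T. ✓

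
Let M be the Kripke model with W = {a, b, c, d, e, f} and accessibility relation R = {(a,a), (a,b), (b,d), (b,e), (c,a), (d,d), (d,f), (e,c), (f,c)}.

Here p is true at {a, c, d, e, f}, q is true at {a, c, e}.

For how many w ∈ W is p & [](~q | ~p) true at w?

a: p is T, [](~q | ~p) is F. ✗
b: p is F, [](~q | ~p) is F. ✗
c: p is T, [](~q | ~p) is F. ✗
d: p is T, [](~q | ~p) is T. ✓
e: p is T, [](~q | ~p) is F. ✗
f: p is T, [](~q | ~p) is F. ✗
Satisfying worlds: {d}.

1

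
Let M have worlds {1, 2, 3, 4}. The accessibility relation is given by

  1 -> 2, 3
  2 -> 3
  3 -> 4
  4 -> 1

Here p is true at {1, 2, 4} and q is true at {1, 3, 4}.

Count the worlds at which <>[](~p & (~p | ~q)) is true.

1: successors {2, 3}; [](~p & (~p | ~q)) there: 2:T, 3:F. ✓
2: successors {3}; [](~p & (~p | ~q)) there: 3:F. ✗
3: successors {4}; [](~p & (~p | ~q)) there: 4:F. ✗
4: successors {1}; [](~p & (~p | ~q)) there: 1:F. ✗
Satisfying worlds: {1}.

1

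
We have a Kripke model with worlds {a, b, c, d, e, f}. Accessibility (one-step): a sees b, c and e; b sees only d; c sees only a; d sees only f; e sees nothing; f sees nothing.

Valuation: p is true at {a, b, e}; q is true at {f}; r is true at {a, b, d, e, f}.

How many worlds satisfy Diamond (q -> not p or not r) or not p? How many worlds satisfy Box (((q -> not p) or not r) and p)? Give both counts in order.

5 and 3

For Diamond (q -> not p or not r) or not p:
a: Diamond (q -> not p or not r) is T, not p is F. ✓
b: Diamond (q -> not p or not r) is T, not p is F. ✓
c: Diamond (q -> not p or not r) is T, not p is T. ✓
d: Diamond (q -> not p or not r) is T, not p is T. ✓
e: Diamond (q -> not p or not r) is F, not p is F. ✗
f: Diamond (q -> not p or not r) is F, not p is T. ✓
— 5 worlds.
For Box (((q -> not p) or not r) and p):
a: successors {b, c, e}; ((q -> not p) or not r) and p there: b:T, c:F, e:T. ✗
b: successors {d}; ((q -> not p) or not r) and p there: d:F. ✗
c: successors {a}; ((q -> not p) or not r) and p there: a:T. ✓
d: successors {f}; ((q -> not p) or not r) and p there: f:F. ✗
e: no successors, so Box (((q -> not p) or not r) and p) holds vacuously. ✓
f: no successors, so Box (((q -> not p) or not r) and p) holds vacuously. ✓
— 3 worlds.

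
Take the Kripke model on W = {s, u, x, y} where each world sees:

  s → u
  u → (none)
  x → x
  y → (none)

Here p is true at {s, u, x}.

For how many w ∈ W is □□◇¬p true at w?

3

s: successors {u}; □◇¬p there: u:T. ✓
u: no successors, so □□◇¬p holds vacuously. ✓
x: successors {x}; □◇¬p there: x:F. ✗
y: no successors, so □□◇¬p holds vacuously. ✓
Satisfying worlds: {s, u, y}.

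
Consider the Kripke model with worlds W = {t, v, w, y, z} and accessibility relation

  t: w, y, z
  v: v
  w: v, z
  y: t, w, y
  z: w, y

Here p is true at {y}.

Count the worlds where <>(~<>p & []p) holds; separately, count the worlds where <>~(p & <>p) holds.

0 and 5

For <>(~<>p & []p):
t: successors {w, y, z}; ~<>p & []p there: w:F, y:F, z:F. ✗
v: successors {v}; ~<>p & []p there: v:F. ✗
w: successors {v, z}; ~<>p & []p there: v:F, z:F. ✗
y: successors {t, w, y}; ~<>p & []p there: t:F, w:F, y:F. ✗
z: successors {w, y}; ~<>p & []p there: w:F, y:F. ✗
— 0 worlds.
For <>~(p & <>p):
t: successors {w, y, z}; ~(p & <>p) there: w:T, y:F, z:T. ✓
v: successors {v}; ~(p & <>p) there: v:T. ✓
w: successors {v, z}; ~(p & <>p) there: v:T, z:T. ✓
y: successors {t, w, y}; ~(p & <>p) there: t:T, w:T, y:F. ✓
z: successors {w, y}; ~(p & <>p) there: w:T, y:F. ✓
— 5 worlds.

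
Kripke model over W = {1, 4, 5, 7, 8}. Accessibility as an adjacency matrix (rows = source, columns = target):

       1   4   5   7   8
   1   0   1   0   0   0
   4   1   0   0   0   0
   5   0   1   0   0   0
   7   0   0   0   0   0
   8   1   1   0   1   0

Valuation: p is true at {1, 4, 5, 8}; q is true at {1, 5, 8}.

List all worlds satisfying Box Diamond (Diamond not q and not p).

{7}

1: successors {4}; Diamond (Diamond not q and not p) there: 4:F. ✗
4: successors {1}; Diamond (Diamond not q and not p) there: 1:F. ✗
5: successors {4}; Diamond (Diamond not q and not p) there: 4:F. ✗
7: no successors, so Box Diamond (Diamond not q and not p) holds vacuously. ✓
8: successors {1, 4, 7}; Diamond (Diamond not q and not p) there: 1:F, 4:F, 7:F. ✗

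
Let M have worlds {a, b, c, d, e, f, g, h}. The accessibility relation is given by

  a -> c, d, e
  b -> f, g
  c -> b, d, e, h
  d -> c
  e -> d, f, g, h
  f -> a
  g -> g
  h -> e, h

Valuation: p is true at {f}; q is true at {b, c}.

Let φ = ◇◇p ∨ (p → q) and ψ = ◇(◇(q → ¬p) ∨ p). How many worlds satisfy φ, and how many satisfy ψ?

For ◇◇p ∨ (p → q):
a: ◇◇p is T, p → q is T. ✓
b: ◇◇p is F, p → q is T. ✓
c: ◇◇p is T, p → q is T. ✓
d: ◇◇p is F, p → q is T. ✓
e: ◇◇p is F, p → q is T. ✓
f: ◇◇p is F, p → q is F. ✗
g: ◇◇p is F, p → q is T. ✓
h: ◇◇p is T, p → q is T. ✓
— 7 worlds.
For ◇(◇(q → ¬p) ∨ p):
a: successors {c, d, e}; ◇(q → ¬p) ∨ p there: c:T, d:T, e:T. ✓
b: successors {f, g}; ◇(q → ¬p) ∨ p there: f:T, g:T. ✓
c: successors {b, d, e, h}; ◇(q → ¬p) ∨ p there: b:T, d:T, e:T, h:T. ✓
d: successors {c}; ◇(q → ¬p) ∨ p there: c:T. ✓
e: successors {d, f, g, h}; ◇(q → ¬p) ∨ p there: d:T, f:T, g:T, h:T. ✓
f: successors {a}; ◇(q → ¬p) ∨ p there: a:T. ✓
g: successors {g}; ◇(q → ¬p) ∨ p there: g:T. ✓
h: successors {e, h}; ◇(q → ¬p) ∨ p there: e:T, h:T. ✓
— 8 worlds.

7 and 8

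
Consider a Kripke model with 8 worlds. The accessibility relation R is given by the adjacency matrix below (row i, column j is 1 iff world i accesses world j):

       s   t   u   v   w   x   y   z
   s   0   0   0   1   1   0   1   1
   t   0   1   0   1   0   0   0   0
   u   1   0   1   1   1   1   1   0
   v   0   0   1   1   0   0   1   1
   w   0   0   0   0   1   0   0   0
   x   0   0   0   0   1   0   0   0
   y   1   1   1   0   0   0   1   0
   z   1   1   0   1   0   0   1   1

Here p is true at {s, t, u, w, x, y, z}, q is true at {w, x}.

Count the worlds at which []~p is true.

0

s: successors {v, w, y, z}; ~p there: v:T, w:F, y:F, z:F. ✗
t: successors {t, v}; ~p there: t:F, v:T. ✗
u: successors {s, u, v, w, x, y}; ~p there: s:F, u:F, v:T, w:F, x:F, y:F. ✗
v: successors {u, v, y, z}; ~p there: u:F, v:T, y:F, z:F. ✗
w: successors {w}; ~p there: w:F. ✗
x: successors {w}; ~p there: w:F. ✗
y: successors {s, t, u, y}; ~p there: s:F, t:F, u:F, y:F. ✗
z: successors {s, t, v, y, z}; ~p there: s:F, t:F, v:T, y:F, z:F. ✗
Satisfying worlds: ∅.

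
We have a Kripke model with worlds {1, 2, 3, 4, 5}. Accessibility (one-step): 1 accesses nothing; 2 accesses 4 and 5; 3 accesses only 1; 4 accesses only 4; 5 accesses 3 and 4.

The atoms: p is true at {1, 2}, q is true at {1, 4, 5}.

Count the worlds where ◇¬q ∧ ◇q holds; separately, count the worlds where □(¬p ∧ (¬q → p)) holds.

For ◇¬q ∧ ◇q:
1: ◇¬q is F, ◇q is F. ✗
2: ◇¬q is F, ◇q is T. ✗
3: ◇¬q is F, ◇q is T. ✗
4: ◇¬q is F, ◇q is T. ✗
5: ◇¬q is T, ◇q is T. ✓
— 1 world.
For □(¬p ∧ (¬q → p)):
1: no successors, so □(¬p ∧ (¬q → p)) holds vacuously. ✓
2: successors {4, 5}; ¬p ∧ (¬q → p) there: 4:T, 5:T. ✓
3: successors {1}; ¬p ∧ (¬q → p) there: 1:F. ✗
4: successors {4}; ¬p ∧ (¬q → p) there: 4:T. ✓
5: successors {3, 4}; ¬p ∧ (¬q → p) there: 3:F, 4:T. ✗
— 3 worlds.

1 and 3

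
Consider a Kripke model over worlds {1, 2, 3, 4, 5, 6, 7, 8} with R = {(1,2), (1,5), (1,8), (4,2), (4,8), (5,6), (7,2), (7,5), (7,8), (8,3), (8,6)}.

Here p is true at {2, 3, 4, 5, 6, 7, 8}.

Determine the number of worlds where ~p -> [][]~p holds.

1: ~p is T, [][]~p is F. ✗
2: ~p is F, [][]~p is T. ✓
3: ~p is F, [][]~p is T. ✓
4: ~p is F, [][]~p is F. ✓
5: ~p is F, [][]~p is T. ✓
6: ~p is F, [][]~p is T. ✓
7: ~p is F, [][]~p is F. ✓
8: ~p is F, [][]~p is T. ✓
Satisfying worlds: {2, 3, 4, 5, 6, 7, 8}.

7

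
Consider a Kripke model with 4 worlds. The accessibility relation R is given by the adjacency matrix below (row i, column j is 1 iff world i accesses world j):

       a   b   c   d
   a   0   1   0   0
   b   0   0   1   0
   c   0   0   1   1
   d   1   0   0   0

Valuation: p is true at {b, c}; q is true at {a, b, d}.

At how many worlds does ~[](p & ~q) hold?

3

a: [](p & ~q) is F. ✓
b: [](p & ~q) is T. ✗
c: [](p & ~q) is F. ✓
d: [](p & ~q) is F. ✓
Satisfying worlds: {a, c, d}.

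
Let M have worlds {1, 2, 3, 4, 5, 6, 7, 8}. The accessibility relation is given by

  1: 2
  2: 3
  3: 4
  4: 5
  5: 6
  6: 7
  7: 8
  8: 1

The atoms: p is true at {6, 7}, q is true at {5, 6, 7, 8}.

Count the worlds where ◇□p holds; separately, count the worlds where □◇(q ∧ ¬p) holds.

For ◇□p:
1: successors {2}; □p there: 2:F. ✗
2: successors {3}; □p there: 3:F. ✗
3: successors {4}; □p there: 4:F. ✗
4: successors {5}; □p there: 5:T. ✓
5: successors {6}; □p there: 6:T. ✓
6: successors {7}; □p there: 7:F. ✗
7: successors {8}; □p there: 8:F. ✗
8: successors {1}; □p there: 1:F. ✗
— 2 worlds.
For □◇(q ∧ ¬p):
1: successors {2}; ◇(q ∧ ¬p) there: 2:F. ✗
2: successors {3}; ◇(q ∧ ¬p) there: 3:F. ✗
3: successors {4}; ◇(q ∧ ¬p) there: 4:T. ✓
4: successors {5}; ◇(q ∧ ¬p) there: 5:F. ✗
5: successors {6}; ◇(q ∧ ¬p) there: 6:F. ✗
6: successors {7}; ◇(q ∧ ¬p) there: 7:T. ✓
7: successors {8}; ◇(q ∧ ¬p) there: 8:F. ✗
8: successors {1}; ◇(q ∧ ¬p) there: 1:F. ✗
— 2 worlds.

2 and 2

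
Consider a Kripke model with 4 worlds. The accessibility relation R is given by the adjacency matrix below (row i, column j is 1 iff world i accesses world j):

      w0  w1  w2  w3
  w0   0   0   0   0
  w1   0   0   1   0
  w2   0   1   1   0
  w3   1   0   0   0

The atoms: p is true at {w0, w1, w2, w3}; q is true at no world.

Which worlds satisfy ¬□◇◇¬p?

w0: □◇◇¬p is T. ✗
w1: □◇◇¬p is F. ✓
w2: □◇◇¬p is F. ✓
w3: □◇◇¬p is F. ✓

{w1, w2, w3}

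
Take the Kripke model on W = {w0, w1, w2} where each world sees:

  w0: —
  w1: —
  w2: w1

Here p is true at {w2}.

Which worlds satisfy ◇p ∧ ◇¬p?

∅

w0: ◇p is F, ◇¬p is F. ✗
w1: ◇p is F, ◇¬p is F. ✗
w2: ◇p is F, ◇¬p is T. ✗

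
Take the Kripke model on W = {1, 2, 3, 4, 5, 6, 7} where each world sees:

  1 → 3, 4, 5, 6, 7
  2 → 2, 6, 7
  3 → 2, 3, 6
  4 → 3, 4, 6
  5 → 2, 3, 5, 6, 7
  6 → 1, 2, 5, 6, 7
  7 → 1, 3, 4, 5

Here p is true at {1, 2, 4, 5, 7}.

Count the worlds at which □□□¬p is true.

0

1: successors {3, 4, 5, 6, 7}; □□¬p there: 3:F, 4:F, 5:F, 6:F, 7:F. ✗
2: successors {2, 6, 7}; □□¬p there: 2:F, 6:F, 7:F. ✗
3: successors {2, 3, 6}; □□¬p there: 2:F, 3:F, 6:F. ✗
4: successors {3, 4, 6}; □□¬p there: 3:F, 4:F, 6:F. ✗
5: successors {2, 3, 5, 6, 7}; □□¬p there: 2:F, 3:F, 5:F, 6:F, 7:F. ✗
6: successors {1, 2, 5, 6, 7}; □□¬p there: 1:F, 2:F, 5:F, 6:F, 7:F. ✗
7: successors {1, 3, 4, 5}; □□¬p there: 1:F, 3:F, 4:F, 5:F. ✗
Satisfying worlds: ∅.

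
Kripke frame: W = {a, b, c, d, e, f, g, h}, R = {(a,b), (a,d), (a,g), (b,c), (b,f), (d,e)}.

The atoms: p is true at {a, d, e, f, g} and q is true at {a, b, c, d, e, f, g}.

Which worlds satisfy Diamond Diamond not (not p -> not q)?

{a}

a: successors {b, d, g}; Diamond not (not p -> not q) there: b:T, d:F, g:F. ✓
b: successors {c, f}; Diamond not (not p -> not q) there: c:F, f:F. ✗
c: no successors, so Diamond Diamond not (not p -> not q) fails. ✗
d: successors {e}; Diamond not (not p -> not q) there: e:F. ✗
e: no successors, so Diamond Diamond not (not p -> not q) fails. ✗
f: no successors, so Diamond Diamond not (not p -> not q) fails. ✗
g: no successors, so Diamond Diamond not (not p -> not q) fails. ✗
h: no successors, so Diamond Diamond not (not p -> not q) fails. ✗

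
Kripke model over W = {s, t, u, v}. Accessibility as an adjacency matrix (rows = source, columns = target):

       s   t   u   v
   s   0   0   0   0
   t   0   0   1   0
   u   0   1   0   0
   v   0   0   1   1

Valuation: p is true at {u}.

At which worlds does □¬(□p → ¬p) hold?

{s}

s: no successors, so □¬(□p → ¬p) holds vacuously. ✓
t: successors {u}; ¬(□p → ¬p) there: u:F. ✗
u: successors {t}; ¬(□p → ¬p) there: t:F. ✗
v: successors {u, v}; ¬(□p → ¬p) there: u:F, v:F. ✗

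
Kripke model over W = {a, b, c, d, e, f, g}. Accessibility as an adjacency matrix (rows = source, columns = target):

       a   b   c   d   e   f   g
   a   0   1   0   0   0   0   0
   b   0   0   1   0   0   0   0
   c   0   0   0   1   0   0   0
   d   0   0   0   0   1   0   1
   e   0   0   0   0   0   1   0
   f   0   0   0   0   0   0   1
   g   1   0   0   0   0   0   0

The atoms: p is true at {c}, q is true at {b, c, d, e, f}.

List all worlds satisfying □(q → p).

{b, f, g}

a: successors {b}; q → p there: b:F. ✗
b: successors {c}; q → p there: c:T. ✓
c: successors {d}; q → p there: d:F. ✗
d: successors {e, g}; q → p there: e:F, g:T. ✗
e: successors {f}; q → p there: f:F. ✗
f: successors {g}; q → p there: g:T. ✓
g: successors {a}; q → p there: a:T. ✓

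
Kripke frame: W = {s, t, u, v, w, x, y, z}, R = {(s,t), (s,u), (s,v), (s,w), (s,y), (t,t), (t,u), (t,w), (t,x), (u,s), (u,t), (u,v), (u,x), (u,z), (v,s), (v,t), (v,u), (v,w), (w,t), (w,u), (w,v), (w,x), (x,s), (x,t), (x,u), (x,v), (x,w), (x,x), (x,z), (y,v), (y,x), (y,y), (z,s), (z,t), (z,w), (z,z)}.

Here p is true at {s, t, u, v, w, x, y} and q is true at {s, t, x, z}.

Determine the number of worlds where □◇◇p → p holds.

7

s: □◇◇p is T, p is T. ✓
t: □◇◇p is T, p is T. ✓
u: □◇◇p is T, p is T. ✓
v: □◇◇p is T, p is T. ✓
w: □◇◇p is T, p is T. ✓
x: □◇◇p is T, p is T. ✓
y: □◇◇p is T, p is T. ✓
z: □◇◇p is T, p is F. ✗
Satisfying worlds: {s, t, u, v, w, x, y}.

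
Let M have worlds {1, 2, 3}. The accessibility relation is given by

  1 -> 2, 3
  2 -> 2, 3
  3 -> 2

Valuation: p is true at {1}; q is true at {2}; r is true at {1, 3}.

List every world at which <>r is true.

{1, 2}

1: successors {2, 3}; r there: 2:F, 3:T. ✓
2: successors {2, 3}; r there: 2:F, 3:T. ✓
3: successors {2}; r there: 2:F. ✗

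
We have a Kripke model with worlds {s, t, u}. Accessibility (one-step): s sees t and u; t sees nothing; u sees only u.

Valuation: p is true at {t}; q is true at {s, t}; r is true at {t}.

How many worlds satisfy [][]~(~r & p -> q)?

1

s: successors {t, u}; []~(~r & p -> q) there: t:T, u:F. ✗
t: no successors, so [][]~(~r & p -> q) holds vacuously. ✓
u: successors {u}; []~(~r & p -> q) there: u:F. ✗
Satisfying worlds: {t}.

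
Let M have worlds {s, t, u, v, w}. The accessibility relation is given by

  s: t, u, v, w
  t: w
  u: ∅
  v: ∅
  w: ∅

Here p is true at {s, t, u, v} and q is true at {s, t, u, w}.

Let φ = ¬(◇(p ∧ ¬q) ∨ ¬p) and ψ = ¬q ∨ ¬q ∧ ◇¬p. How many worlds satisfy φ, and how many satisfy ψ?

For ¬(◇(p ∧ ¬q) ∨ ¬p):
s: ◇(p ∧ ¬q) ∨ ¬p is T. ✗
t: ◇(p ∧ ¬q) ∨ ¬p is F. ✓
u: ◇(p ∧ ¬q) ∨ ¬p is F. ✓
v: ◇(p ∧ ¬q) ∨ ¬p is F. ✓
w: ◇(p ∧ ¬q) ∨ ¬p is T. ✗
— 3 worlds.
For ¬q ∨ ¬q ∧ ◇¬p:
s: ¬q is F, ¬q ∧ ◇¬p is F. ✗
t: ¬q is F, ¬q ∧ ◇¬p is F. ✗
u: ¬q is F, ¬q ∧ ◇¬p is F. ✗
v: ¬q is T, ¬q ∧ ◇¬p is F. ✓
w: ¬q is F, ¬q ∧ ◇¬p is F. ✗
— 1 world.

3 and 1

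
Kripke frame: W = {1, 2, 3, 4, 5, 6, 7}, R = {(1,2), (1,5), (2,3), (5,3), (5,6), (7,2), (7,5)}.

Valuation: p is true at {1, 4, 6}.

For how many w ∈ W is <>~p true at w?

1: successors {2, 5}; ~p there: 2:T, 5:T. ✓
2: successors {3}; ~p there: 3:T. ✓
3: no successors, so <>~p fails. ✗
4: no successors, so <>~p fails. ✗
5: successors {3, 6}; ~p there: 3:T, 6:F. ✓
6: no successors, so <>~p fails. ✗
7: successors {2, 5}; ~p there: 2:T, 5:T. ✓
Satisfying worlds: {1, 2, 5, 7}.

4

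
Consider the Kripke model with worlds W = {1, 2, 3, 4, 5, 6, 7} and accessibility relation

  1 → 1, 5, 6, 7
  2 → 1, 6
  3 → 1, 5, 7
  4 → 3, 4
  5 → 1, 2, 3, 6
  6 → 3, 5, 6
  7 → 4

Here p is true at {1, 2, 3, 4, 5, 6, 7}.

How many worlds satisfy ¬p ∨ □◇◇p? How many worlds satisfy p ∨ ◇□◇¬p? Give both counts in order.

7 and 7

For ¬p ∨ □◇◇p:
1: ¬p is F, □◇◇p is T. ✓
2: ¬p is F, □◇◇p is T. ✓
3: ¬p is F, □◇◇p is T. ✓
4: ¬p is F, □◇◇p is T. ✓
5: ¬p is F, □◇◇p is T. ✓
6: ¬p is F, □◇◇p is T. ✓
7: ¬p is F, □◇◇p is T. ✓
— 7 worlds.
For p ∨ ◇□◇¬p:
1: p is T, ◇□◇¬p is F. ✓
2: p is T, ◇□◇¬p is F. ✓
3: p is T, ◇□◇¬p is F. ✓
4: p is T, ◇□◇¬p is F. ✓
5: p is T, ◇□◇¬p is F. ✓
6: p is T, ◇□◇¬p is F. ✓
7: p is T, ◇□◇¬p is F. ✓
— 7 worlds.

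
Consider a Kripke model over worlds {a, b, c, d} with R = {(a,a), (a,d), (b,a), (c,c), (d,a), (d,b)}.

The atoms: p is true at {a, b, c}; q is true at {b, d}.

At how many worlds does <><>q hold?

3

a: successors {a, d}; <>q there: a:T, d:T. ✓
b: successors {a}; <>q there: a:T. ✓
c: successors {c}; <>q there: c:F. ✗
d: successors {a, b}; <>q there: a:T, b:F. ✓
Satisfying worlds: {a, b, d}.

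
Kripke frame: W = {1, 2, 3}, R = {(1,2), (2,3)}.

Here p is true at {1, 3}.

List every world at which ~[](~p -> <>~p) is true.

{1}

1: [](~p -> <>~p) is F. ✓
2: [](~p -> <>~p) is T. ✗
3: [](~p -> <>~p) is T. ✗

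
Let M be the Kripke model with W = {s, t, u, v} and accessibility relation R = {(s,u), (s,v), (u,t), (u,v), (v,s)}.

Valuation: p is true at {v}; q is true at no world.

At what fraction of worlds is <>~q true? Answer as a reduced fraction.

s: successors {u, v}; ~q there: u:T, v:T. ✓
t: no successors, so <>~q fails. ✗
u: successors {t, v}; ~q there: t:T, v:T. ✓
v: successors {s}; ~q there: s:T. ✓
That's 3 of 4 worlds, so 3/4.

3/4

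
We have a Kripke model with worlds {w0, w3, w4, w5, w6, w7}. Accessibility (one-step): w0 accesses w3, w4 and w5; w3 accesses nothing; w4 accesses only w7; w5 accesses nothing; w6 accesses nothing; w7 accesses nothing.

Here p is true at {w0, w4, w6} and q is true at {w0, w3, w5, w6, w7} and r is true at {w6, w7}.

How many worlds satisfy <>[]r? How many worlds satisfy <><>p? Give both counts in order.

2 and 0

For <>[]r:
w0: successors {w3, w4, w5}; []r there: w3:T, w4:T, w5:T. ✓
w3: no successors, so <>[]r fails. ✗
w4: successors {w7}; []r there: w7:T. ✓
w5: no successors, so <>[]r fails. ✗
w6: no successors, so <>[]r fails. ✗
w7: no successors, so <>[]r fails. ✗
— 2 worlds.
For <><>p:
w0: successors {w3, w4, w5}; <>p there: w3:F, w4:F, w5:F. ✗
w3: no successors, so <><>p fails. ✗
w4: successors {w7}; <>p there: w7:F. ✗
w5: no successors, so <><>p fails. ✗
w6: no successors, so <><>p fails. ✗
w7: no successors, so <><>p fails. ✗
— 0 worlds.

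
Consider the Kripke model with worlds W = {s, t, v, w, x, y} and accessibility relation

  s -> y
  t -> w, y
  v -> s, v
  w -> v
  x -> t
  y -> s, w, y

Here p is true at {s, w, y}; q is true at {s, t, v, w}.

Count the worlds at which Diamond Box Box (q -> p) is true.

s: successors {y}; Box Box (q -> p) there: y:F. ✗
t: successors {w, y}; Box Box (q -> p) there: w:F, y:F. ✗
v: successors {s, v}; Box Box (q -> p) there: s:T, v:F. ✓
w: successors {v}; Box Box (q -> p) there: v:F. ✗
x: successors {t}; Box Box (q -> p) there: t:F. ✗
y: successors {s, w, y}; Box Box (q -> p) there: s:T, w:F, y:F. ✓
Satisfying worlds: {v, y}.

2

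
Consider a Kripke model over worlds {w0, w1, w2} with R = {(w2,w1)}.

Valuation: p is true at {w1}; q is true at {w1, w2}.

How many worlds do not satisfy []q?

w0: no successors, so []q holds vacuously. ✓
w1: no successors, so []q holds vacuously. ✓
w2: successors {w1}; q there: w1:T. ✓
Satisfying worlds: {w0, w1, w2}.
So []q fails at the other 0 worlds.

0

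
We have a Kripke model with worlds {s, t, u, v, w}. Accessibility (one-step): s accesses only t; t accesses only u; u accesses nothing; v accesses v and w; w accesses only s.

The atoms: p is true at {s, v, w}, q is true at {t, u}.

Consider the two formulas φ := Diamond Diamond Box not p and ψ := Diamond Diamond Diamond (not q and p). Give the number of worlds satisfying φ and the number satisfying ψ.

For Diamond Diamond Box not p:
s: successors {t}; Diamond Box not p there: t:T. ✓
t: successors {u}; Diamond Box not p there: u:F. ✗
u: no successors, so Diamond Diamond Box not p fails. ✗
v: successors {v, w}; Diamond Box not p there: v:F, w:T. ✓
w: successors {s}; Diamond Box not p there: s:T. ✓
— 3 worlds.
For Diamond Diamond Diamond (not q and p):
s: successors {t}; Diamond Diamond (not q and p) there: t:F. ✗
t: successors {u}; Diamond Diamond (not q and p) there: u:F. ✗
u: no successors, so Diamond Diamond Diamond (not q and p) fails. ✗
v: successors {v, w}; Diamond Diamond (not q and p) there: v:T, w:F. ✓
w: successors {s}; Diamond Diamond (not q and p) there: s:F. ✗
— 1 world.

3 and 1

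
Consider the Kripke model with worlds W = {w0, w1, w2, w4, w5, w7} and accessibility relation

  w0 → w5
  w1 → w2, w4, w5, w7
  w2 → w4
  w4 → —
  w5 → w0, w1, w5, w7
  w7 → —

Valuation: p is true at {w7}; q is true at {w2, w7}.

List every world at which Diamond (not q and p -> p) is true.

{w0, w1, w2, w5}

w0: successors {w5}; not q and p -> p there: w5:T. ✓
w1: successors {w2, w4, w5, w7}; not q and p -> p there: w2:T, w4:T, w5:T, w7:T. ✓
w2: successors {w4}; not q and p -> p there: w4:T. ✓
w4: no successors, so Diamond (not q and p -> p) fails. ✗
w5: successors {w0, w1, w5, w7}; not q and p -> p there: w0:T, w1:T, w5:T, w7:T. ✓
w7: no successors, so Diamond (not q and p -> p) fails. ✗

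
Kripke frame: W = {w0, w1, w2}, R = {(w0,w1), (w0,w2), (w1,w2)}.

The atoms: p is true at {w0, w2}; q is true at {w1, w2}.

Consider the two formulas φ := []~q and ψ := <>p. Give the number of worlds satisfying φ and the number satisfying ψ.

For []~q:
w0: successors {w1, w2}; ~q there: w1:F, w2:F. ✗
w1: successors {w2}; ~q there: w2:F. ✗
w2: no successors, so []~q holds vacuously. ✓
— 1 world.
For <>p:
w0: successors {w1, w2}; p there: w1:F, w2:T. ✓
w1: successors {w2}; p there: w2:T. ✓
w2: no successors, so <>p fails. ✗
— 2 worlds.

1 and 2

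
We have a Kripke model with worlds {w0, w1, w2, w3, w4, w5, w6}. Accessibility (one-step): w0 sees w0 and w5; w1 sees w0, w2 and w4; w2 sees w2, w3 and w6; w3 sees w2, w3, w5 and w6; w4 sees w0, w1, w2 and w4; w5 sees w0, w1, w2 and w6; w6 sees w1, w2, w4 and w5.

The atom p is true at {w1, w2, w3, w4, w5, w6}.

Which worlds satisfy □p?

w0: successors {w0, w5}; p there: w0:F, w5:T. ✗
w1: successors {w0, w2, w4}; p there: w0:F, w2:T, w4:T. ✗
w2: successors {w2, w3, w6}; p there: w2:T, w3:T, w6:T. ✓
w3: successors {w2, w3, w5, w6}; p there: w2:T, w3:T, w5:T, w6:T. ✓
w4: successors {w0, w1, w2, w4}; p there: w0:F, w1:T, w2:T, w4:T. ✗
w5: successors {w0, w1, w2, w6}; p there: w0:F, w1:T, w2:T, w6:T. ✗
w6: successors {w1, w2, w4, w5}; p there: w1:T, w2:T, w4:T, w5:T. ✓

{w2, w3, w6}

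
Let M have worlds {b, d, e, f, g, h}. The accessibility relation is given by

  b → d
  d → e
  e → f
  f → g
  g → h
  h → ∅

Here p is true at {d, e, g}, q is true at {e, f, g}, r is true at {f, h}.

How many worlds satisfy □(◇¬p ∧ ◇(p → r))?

3

b: successors {d}; ◇¬p ∧ ◇(p → r) there: d:F. ✗
d: successors {e}; ◇¬p ∧ ◇(p → r) there: e:T. ✓
e: successors {f}; ◇¬p ∧ ◇(p → r) there: f:F. ✗
f: successors {g}; ◇¬p ∧ ◇(p → r) there: g:T. ✓
g: successors {h}; ◇¬p ∧ ◇(p → r) there: h:F. ✗
h: no successors, so □(◇¬p ∧ ◇(p → r)) holds vacuously. ✓
Satisfying worlds: {d, f, h}.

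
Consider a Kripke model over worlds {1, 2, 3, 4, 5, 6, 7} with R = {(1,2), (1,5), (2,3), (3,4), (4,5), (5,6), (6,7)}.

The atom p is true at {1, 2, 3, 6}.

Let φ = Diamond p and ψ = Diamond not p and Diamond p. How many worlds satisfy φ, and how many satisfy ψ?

For Diamond p:
1: successors {2, 5}; p there: 2:T, 5:F. ✓
2: successors {3}; p there: 3:T. ✓
3: successors {4}; p there: 4:F. ✗
4: successors {5}; p there: 5:F. ✗
5: successors {6}; p there: 6:T. ✓
6: successors {7}; p there: 7:F. ✗
7: no successors, so Diamond p fails. ✗
— 3 worlds.
For Diamond not p and Diamond p:
1: Diamond not p is T, Diamond p is T. ✓
2: Diamond not p is F, Diamond p is T. ✗
3: Diamond not p is T, Diamond p is F. ✗
4: Diamond not p is T, Diamond p is F. ✗
5: Diamond not p is F, Diamond p is T. ✗
6: Diamond not p is T, Diamond p is F. ✗
7: Diamond not p is F, Diamond p is F. ✗
— 1 world.

3 and 1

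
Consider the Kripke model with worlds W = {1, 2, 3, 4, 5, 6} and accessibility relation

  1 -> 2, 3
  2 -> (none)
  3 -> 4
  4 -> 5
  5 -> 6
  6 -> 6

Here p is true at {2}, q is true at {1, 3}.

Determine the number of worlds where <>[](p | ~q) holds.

1: successors {2, 3}; [](p | ~q) there: 2:T, 3:T. ✓
2: no successors, so <>[](p | ~q) fails. ✗
3: successors {4}; [](p | ~q) there: 4:T. ✓
4: successors {5}; [](p | ~q) there: 5:T. ✓
5: successors {6}; [](p | ~q) there: 6:T. ✓
6: successors {6}; [](p | ~q) there: 6:T. ✓
Satisfying worlds: {1, 3, 4, 5, 6}.

5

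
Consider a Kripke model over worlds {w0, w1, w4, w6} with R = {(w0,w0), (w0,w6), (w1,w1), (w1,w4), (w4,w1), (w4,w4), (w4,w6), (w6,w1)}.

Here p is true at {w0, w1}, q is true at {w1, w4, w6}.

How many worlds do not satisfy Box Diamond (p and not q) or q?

w0: Box Diamond (p and not q) is F, q is F. ✗
w1: Box Diamond (p and not q) is F, q is T. ✓
w4: Box Diamond (p and not q) is F, q is T. ✓
w6: Box Diamond (p and not q) is F, q is T. ✓
Satisfying worlds: {w1, w4, w6}.
So Box Diamond (p and not q) or q fails at the other 1 world.

1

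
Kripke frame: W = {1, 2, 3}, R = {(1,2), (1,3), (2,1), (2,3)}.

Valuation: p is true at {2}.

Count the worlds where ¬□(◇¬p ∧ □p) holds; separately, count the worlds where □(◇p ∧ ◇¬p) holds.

2 and 1

For ¬□(◇¬p ∧ □p):
1: □(◇¬p ∧ □p) is F. ✓
2: □(◇¬p ∧ □p) is F. ✓
3: □(◇¬p ∧ □p) is T. ✗
— 2 worlds.
For □(◇p ∧ ◇¬p):
1: successors {2, 3}; ◇p ∧ ◇¬p there: 2:F, 3:F. ✗
2: successors {1, 3}; ◇p ∧ ◇¬p there: 1:T, 3:F. ✗
3: no successors, so □(◇p ∧ ◇¬p) holds vacuously. ✓
— 1 world.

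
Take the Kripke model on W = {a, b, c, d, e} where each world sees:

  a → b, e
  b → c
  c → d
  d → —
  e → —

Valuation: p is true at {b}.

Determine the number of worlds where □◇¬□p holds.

2

a: successors {b, e}; ◇¬□p there: b:T, e:F. ✗
b: successors {c}; ◇¬□p there: c:F. ✗
c: successors {d}; ◇¬□p there: d:F. ✗
d: no successors, so □◇¬□p holds vacuously. ✓
e: no successors, so □◇¬□p holds vacuously. ✓
Satisfying worlds: {d, e}.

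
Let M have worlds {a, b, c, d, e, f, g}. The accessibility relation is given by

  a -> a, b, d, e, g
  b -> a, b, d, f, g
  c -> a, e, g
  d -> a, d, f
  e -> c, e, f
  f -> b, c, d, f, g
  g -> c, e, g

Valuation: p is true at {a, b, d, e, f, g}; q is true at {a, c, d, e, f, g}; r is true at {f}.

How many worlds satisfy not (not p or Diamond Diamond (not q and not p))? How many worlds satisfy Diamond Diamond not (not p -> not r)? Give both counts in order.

6 and 0

For not (not p or Diamond Diamond (not q and not p)):
a: not p or Diamond Diamond (not q and not p) is F. ✓
b: not p or Diamond Diamond (not q and not p) is F. ✓
c: not p or Diamond Diamond (not q and not p) is T. ✗
d: not p or Diamond Diamond (not q and not p) is F. ✓
e: not p or Diamond Diamond (not q and not p) is F. ✓
f: not p or Diamond Diamond (not q and not p) is F. ✓
g: not p or Diamond Diamond (not q and not p) is F. ✓
— 6 worlds.
For Diamond Diamond not (not p -> not r):
a: successors {a, b, d, e, g}; Diamond not (not p -> not r) there: a:F, b:F, d:F, e:F, g:F. ✗
b: successors {a, b, d, f, g}; Diamond not (not p -> not r) there: a:F, b:F, d:F, f:F, g:F. ✗
c: successors {a, e, g}; Diamond not (not p -> not r) there: a:F, e:F, g:F. ✗
d: successors {a, d, f}; Diamond not (not p -> not r) there: a:F, d:F, f:F. ✗
e: successors {c, e, f}; Diamond not (not p -> not r) there: c:F, e:F, f:F. ✗
f: successors {b, c, d, f, g}; Diamond not (not p -> not r) there: b:F, c:F, d:F, f:F, g:F. ✗
g: successors {c, e, g}; Diamond not (not p -> not r) there: c:F, e:F, g:F. ✗
— 0 worlds.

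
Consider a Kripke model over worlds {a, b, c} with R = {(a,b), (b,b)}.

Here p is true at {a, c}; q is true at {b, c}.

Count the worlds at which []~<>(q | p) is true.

a: successors {b}; ~<>(q | p) there: b:F. ✗
b: successors {b}; ~<>(q | p) there: b:F. ✗
c: no successors, so []~<>(q | p) holds vacuously. ✓
Satisfying worlds: {c}.

1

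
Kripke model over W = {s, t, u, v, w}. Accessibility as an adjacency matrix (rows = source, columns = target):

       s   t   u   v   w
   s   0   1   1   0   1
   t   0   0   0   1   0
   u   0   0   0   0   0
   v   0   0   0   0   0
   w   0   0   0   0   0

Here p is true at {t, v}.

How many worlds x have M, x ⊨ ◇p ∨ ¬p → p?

2

s: ◇p ∨ ¬p is T, p is F. ✗
t: ◇p ∨ ¬p is T, p is T. ✓
u: ◇p ∨ ¬p is T, p is F. ✗
v: ◇p ∨ ¬p is F, p is T. ✓
w: ◇p ∨ ¬p is T, p is F. ✗
Satisfying worlds: {t, v}.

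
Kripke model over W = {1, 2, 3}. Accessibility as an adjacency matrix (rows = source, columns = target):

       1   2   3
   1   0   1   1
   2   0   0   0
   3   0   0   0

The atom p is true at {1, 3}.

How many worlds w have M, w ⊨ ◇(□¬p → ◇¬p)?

0

1: successors {2, 3}; □¬p → ◇¬p there: 2:F, 3:F. ✗
2: no successors, so ◇(□¬p → ◇¬p) fails. ✗
3: no successors, so ◇(□¬p → ◇¬p) fails. ✗
Satisfying worlds: ∅.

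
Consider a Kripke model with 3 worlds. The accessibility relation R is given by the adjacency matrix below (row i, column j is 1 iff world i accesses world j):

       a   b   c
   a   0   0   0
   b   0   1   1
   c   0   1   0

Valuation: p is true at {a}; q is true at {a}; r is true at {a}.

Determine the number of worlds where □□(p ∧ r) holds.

1

a: no successors, so □□(p ∧ r) holds vacuously. ✓
b: successors {b, c}; □(p ∧ r) there: b:F, c:F. ✗
c: successors {b}; □(p ∧ r) there: b:F. ✗
Satisfying worlds: {a}.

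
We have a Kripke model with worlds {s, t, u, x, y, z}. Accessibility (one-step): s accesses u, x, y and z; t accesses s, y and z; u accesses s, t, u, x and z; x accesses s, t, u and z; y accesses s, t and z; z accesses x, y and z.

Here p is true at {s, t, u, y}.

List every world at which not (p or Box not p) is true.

s: p or Box not p is T. ✗
t: p or Box not p is T. ✗
u: p or Box not p is T. ✗
x: p or Box not p is F. ✓
y: p or Box not p is T. ✗
z: p or Box not p is F. ✓

{x, z}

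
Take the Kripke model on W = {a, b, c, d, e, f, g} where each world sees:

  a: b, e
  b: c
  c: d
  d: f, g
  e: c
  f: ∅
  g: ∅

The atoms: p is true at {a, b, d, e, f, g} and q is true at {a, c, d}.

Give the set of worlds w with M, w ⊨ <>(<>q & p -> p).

a: successors {b, e}; <>q & p -> p there: b:T, e:T. ✓
b: successors {c}; <>q & p -> p there: c:T. ✓
c: successors {d}; <>q & p -> p there: d:T. ✓
d: successors {f, g}; <>q & p -> p there: f:T, g:T. ✓
e: successors {c}; <>q & p -> p there: c:T. ✓
f: no successors, so <>(<>q & p -> p) fails. ✗
g: no successors, so <>(<>q & p -> p) fails. ✗

{a, b, c, d, e}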